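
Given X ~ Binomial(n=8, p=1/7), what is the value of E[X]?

For X ~ Binomial(n=8, p=1/7), the expected value is:
E[X] = \frac{8}{7}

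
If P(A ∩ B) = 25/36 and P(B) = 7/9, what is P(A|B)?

P(A|B) = P(A ∩ B) / P(B)
= (25/36) / (7/9)
= 25/28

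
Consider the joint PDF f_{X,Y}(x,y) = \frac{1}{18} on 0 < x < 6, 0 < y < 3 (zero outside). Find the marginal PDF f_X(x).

f_X(x) = ∫_0^3 f(x,y) dy
= ∫_0^3 \frac{1}{18} dy
= \frac{1}{6} for 0 < x < 6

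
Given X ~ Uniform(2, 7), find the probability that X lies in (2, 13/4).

P(2 < X < 13/4) = ∫_{2}^{13/4} f(x) dx
where f(x) = \frac{1}{5}
= \frac{1}{4}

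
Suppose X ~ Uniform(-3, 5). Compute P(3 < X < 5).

P(3 < X < 5) = ∫_{3}^{5} f(x) dx
where f(x) = \frac{1}{8}
= \frac{1}{4}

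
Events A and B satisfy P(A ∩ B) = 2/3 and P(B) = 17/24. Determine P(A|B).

P(A|B) = P(A ∩ B) / P(B)
= (2/3) / (17/24)
= 16/17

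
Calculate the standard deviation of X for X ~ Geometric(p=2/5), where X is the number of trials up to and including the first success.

For X ~ Geometric(p=2/5), where X is the number of trials up to and including the first success:
Var(X) = \frac{15}{4}
SD(X) = √(Var(X)) = √(\frac{15}{4}) = \frac{\sqrt{15}}{2}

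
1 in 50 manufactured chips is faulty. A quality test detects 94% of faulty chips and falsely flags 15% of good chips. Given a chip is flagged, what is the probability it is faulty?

Let D = the rare event, + = positive/flagged.
P(D) = 1/50
P(+|D) = 94/100 = 47/50
P(+|D') = 15/100 = 3/20
P(+) = P(+|D)P(D) + P(+|D')P(D')
     = \frac{47}{50} × \frac{1}{50} + \frac{3}{20} × \frac{49}{50}
     = \frac{829}{5000}
P(D|+) = P(+|D)P(D)/P(+) = \frac{94}{829}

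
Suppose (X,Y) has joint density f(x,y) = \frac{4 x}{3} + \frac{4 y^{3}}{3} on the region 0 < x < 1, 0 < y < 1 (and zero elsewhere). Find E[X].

E[X] = ∫_0^1 ∫_0^1 x × f(x,y) dy dx
= ∫_0^1 ∫_0^1 x × (\frac{4 x}{3} + \frac{4 y^{3}}{3}) dy dx
= \frac{11}{18}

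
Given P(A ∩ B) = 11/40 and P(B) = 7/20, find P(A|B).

P(A|B) = P(A ∩ B) / P(B)
= (11/40) / (7/20)
= 11/14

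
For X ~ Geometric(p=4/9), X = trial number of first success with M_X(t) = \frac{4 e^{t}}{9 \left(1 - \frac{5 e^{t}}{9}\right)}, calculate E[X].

To find E[X], compute M^(1)(0):
M^(1)(t) = \frac{4 e^{t}}{9 \left(1 - \frac{5 e^{t}}{9}\right)} + \frac{20 e^{2 t}}{81 \left(1 - \frac{5 e^{t}}{9}\right)^{2}}
M^(1)(0) = \frac{9}{4}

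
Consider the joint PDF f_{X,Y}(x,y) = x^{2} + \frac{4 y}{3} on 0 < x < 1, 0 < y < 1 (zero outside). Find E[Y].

E[Y] = ∫_0^1 ∫_0^1 y × f(x,y) dx dy
= \frac{11}{18}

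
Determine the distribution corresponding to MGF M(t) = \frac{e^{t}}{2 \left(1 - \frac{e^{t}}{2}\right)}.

The MGF M(t) = \frac{e^{t}}{2 \left(1 - \frac{e^{t}}{2}\right)} is the standard form for the Geometric distribution.
Comparing with the known MGF formula identifies: Geometric(p=1/2), X = trial number of first success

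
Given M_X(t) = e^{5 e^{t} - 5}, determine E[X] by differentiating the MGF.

To find E[X], compute M^(1)(0):
M^(1)(t) = 5 e^{t} e^{5 e^{t} - 5}
M^(1)(0) = 5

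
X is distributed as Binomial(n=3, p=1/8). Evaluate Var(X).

For X ~ Binomial(n=3, p=1/8):
Var(X) = \frac{21}{64}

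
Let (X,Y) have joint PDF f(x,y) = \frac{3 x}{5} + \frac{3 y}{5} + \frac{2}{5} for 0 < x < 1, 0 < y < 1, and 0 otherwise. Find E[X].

E[X] = ∫_0^1 ∫_0^1 x × f(x,y) dy dx
= ∫_0^1 ∫_0^1 x × (\frac{3 x}{5} + \frac{3 y}{5} + \frac{2}{5}) dy dx
= \frac{11}{20}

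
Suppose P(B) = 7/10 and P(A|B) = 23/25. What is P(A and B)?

By definition, P(A|B) = P(A ∩ B) / P(B)
So P(A ∩ B) = P(A|B) × P(B)
= 23/25 × 7/10
= 161/250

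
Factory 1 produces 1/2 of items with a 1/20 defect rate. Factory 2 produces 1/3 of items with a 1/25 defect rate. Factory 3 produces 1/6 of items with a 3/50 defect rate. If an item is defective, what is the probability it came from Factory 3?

Using Bayes' theorem:
P(F1) = 1/2, P(D|F1) = 1/20
P(F2) = 1/3, P(D|F2) = 1/25
P(F3) = 1/6, P(D|F3) = 3/50
P(D) = P(D|F1)P(F1) + P(D|F2)P(F2) + P(D|F3)P(F3)
     = \frac{29}{600}
P(F3|D) = P(D|F3)P(F3) / P(D)
= \frac{6}{29}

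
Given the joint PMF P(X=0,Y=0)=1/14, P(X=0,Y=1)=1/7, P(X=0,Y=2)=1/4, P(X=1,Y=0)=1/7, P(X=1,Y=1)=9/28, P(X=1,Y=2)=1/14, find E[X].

First find marginal of X:
P(X=0) = 13/28
P(X=1) = 15/28
E[X] = 0 × 13/28 + 1 × 15/28 = 15/28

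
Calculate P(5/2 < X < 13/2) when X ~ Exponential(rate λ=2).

P(5/2 < X < 13/2) = ∫_{5/2}^{13/2} f(x) dx
where f(x) = 2 e^{- 2 x}
= - \frac{1 - e^{8}}{e^{13}}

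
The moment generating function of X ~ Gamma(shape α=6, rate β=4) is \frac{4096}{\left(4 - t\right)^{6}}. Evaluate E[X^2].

To find E[X^2], compute M^(2)(0):
M^(1)(t) = \frac{24576}{\left(4 - t\right)^{7}}
M^(2)(t) = \frac{172032}{\left(4 - t\right)^{8}}
M^(2)(0) = \frac{21}{8}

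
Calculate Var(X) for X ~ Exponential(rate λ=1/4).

For X ~ Exponential(rate λ=1/4):
Var(X) = 16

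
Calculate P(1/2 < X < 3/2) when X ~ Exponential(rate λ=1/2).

P(1/2 < X < 3/2) = ∫_{1/2}^{3/2} f(x) dx
where f(x) = \frac{e^{- \frac{x}{2}}}{2}
= - \frac{1 - e^{\frac{1}{2}}}{e^{\frac{3}{4}}}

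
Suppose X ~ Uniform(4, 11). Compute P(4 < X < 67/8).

P(4 < X < 67/8) = ∫_{4}^{67/8} f(x) dx
where f(x) = \frac{1}{7}
= \frac{5}{8}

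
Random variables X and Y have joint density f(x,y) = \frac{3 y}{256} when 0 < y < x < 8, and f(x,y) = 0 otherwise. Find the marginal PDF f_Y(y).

f_Y(y) = ∫_y^8 \frac{3 y}{256} dx = \frac{3 y \left(8 - y\right)}{256}
for 0 < y < 8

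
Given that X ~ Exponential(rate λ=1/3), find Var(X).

For X ~ Exponential(rate λ=1/3):
Var(X) = 9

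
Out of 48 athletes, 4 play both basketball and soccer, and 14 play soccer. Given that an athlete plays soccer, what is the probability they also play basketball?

P(A ∩ B) = 4/48 = 1/12
P(B) = 14/48 = 7/24
P(A|B) = P(A ∩ B) / P(B) = (1/12) / (7/24) = 2/7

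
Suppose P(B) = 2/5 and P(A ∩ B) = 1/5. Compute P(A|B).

P(A|B) = P(A ∩ B) / P(B)
= (1/5) / (2/5)
= 1/2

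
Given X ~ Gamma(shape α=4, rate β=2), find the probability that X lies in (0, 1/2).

P(0 < X < 1/2) = ∫_{0}^{1/2} f(x) dx
where f(x) = \frac{8 x^{3} e^{- 2 x}}{3}
= 1 - \frac{8}{3 e}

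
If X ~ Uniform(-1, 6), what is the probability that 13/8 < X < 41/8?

P(13/8 < X < 41/8) = ∫_{13/8}^{41/8} f(x) dx
where f(x) = \frac{1}{7}
= \frac{1}{2}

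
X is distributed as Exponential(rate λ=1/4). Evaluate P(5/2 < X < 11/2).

P(5/2 < X < 11/2) = ∫_{5/2}^{11/2} f(x) dx
where f(x) = \frac{e^{- \frac{x}{4}}}{4}
= - \frac{1 - e^{\frac{3}{4}}}{e^{\frac{11}{8}}}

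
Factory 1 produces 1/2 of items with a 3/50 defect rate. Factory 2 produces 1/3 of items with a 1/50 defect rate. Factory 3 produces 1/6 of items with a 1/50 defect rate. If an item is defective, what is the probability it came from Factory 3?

Using Bayes' theorem:
P(F1) = 1/2, P(D|F1) = 3/50
P(F2) = 1/3, P(D|F2) = 1/50
P(F3) = 1/6, P(D|F3) = 1/50
P(D) = P(D|F1)P(F1) + P(D|F2)P(F2) + P(D|F3)P(F3)
     = \frac{1}{25}
P(F3|D) = P(D|F3)P(F3) / P(D)
= \frac{1}{12}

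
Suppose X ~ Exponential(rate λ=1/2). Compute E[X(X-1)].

E[X(X-1)] = E[X² - X] = E[X²] - E[X]
E[X] = 2
E[X²] = Var(X) + (E[X])² = 4 + (2)² = 8
E[X(X-1)] = 8 - 2 = 6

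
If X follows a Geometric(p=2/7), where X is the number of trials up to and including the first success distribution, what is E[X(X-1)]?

E[X(X-1)] = E[X² - X] = E[X²] - E[X]
E[X] = \frac{7}{2}
E[X²] = Var(X) + (E[X])² = \frac{35}{4} + (\frac{7}{2})² = 21
E[X(X-1)] = 21 - \frac{7}{2} = \frac{35}{2}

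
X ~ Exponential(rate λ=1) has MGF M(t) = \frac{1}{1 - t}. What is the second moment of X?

To find E[X^2], compute M^(2)(0):
M^(1)(t) = \frac{1}{\left(1 - t\right)^{2}}
M^(2)(t) = \frac{2}{\left(1 - t\right)^{3}}
M^(2)(0) = 2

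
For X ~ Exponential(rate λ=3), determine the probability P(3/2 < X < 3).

P(3/2 < X < 3) = ∫_{3/2}^{3} f(x) dx
where f(x) = 3 e^{- 3 x}
= - \frac{1}{e^{9}} + e^{- \frac{9}{2}}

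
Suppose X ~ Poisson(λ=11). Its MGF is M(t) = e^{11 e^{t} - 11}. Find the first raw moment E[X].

To find E[X], compute M^(1)(0):
M^(1)(t) = 11 e^{t} e^{11 e^{t} - 11}
M^(1)(0) = 11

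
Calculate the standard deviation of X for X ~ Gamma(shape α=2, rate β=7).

For X ~ Gamma(shape α=2, rate β=7):
Var(X) = \frac{2}{49}
SD(X) = √(Var(X)) = √(\frac{2}{49}) = \frac{\sqrt{2}}{7}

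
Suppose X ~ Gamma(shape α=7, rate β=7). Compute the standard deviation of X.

For X ~ Gamma(shape α=7, rate β=7):
Var(X) = \frac{1}{7}
SD(X) = √(Var(X)) = √(\frac{1}{7}) = \frac{\sqrt{7}}{7}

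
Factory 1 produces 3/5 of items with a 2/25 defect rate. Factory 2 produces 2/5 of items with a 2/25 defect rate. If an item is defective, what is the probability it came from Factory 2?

Using Bayes' theorem:
P(F1) = 3/5, P(D|F1) = 2/25
P(F2) = 2/5, P(D|F2) = 2/25
P(D) = P(D|F1)P(F1) + P(D|F2)P(F2)
     = \frac{2}{25}
P(F2|D) = P(D|F2)P(F2) / P(D)
= \frac{2}{5}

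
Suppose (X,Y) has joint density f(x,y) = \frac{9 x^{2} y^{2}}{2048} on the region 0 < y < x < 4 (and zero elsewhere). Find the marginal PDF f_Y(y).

f_Y(y) = ∫_y^4 \frac{9 x^{2} y^{2}}{2048} dx = \frac{3 y^{2} \left(64 - y^{3}\right)}{2048}
for 0 < y < 4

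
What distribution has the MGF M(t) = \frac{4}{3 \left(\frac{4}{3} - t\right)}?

The MGF M(t) = \frac{4}{3 \left(\frac{4}{3} - t\right)} is the standard form for the Exponential distribution.
Comparing with the known MGF formula identifies: Exponential(rate λ=4/3)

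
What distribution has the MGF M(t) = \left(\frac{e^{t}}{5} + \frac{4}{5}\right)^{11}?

The MGF M(t) = \left(\frac{e^{t}}{5} + \frac{4}{5}\right)^{11} is the standard form for the Binomial distribution.
Comparing with the known MGF formula identifies: Binomial(n=11, p=1/5)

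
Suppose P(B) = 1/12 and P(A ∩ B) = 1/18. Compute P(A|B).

P(A|B) = P(A ∩ B) / P(B)
= (1/18) / (1/12)
= 2/3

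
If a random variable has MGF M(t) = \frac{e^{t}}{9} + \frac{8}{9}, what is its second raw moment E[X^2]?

To find E[X^2], compute M^(2)(0):
M^(1)(t) = \frac{e^{t}}{9}
M^(2)(t) = \frac{e^{t}}{9}
M^(2)(0) = \frac{1}{9}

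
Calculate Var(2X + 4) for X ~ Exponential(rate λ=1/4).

For X ~ Exponential(rate λ=1/4):
Var(X) = 16
Var(2X + 4) = (2)² × Var(X) = 4 × 16 = 64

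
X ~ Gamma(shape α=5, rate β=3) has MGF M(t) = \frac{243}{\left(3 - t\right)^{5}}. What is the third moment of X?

To find E[X^3], compute M^(3)(0):
M^(1)(t) = \frac{1215}{\left(3 - t\right)^{6}}
M^(2)(t) = \frac{7290}{\left(3 - t\right)^{7}}
M^(3)(t) = \frac{51030}{\left(3 - t\right)^{8}}
M^(3)(0) = \frac{70}{9}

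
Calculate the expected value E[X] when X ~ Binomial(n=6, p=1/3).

For X ~ Binomial(n=6, p=1/3), the expected value is:
E[X] = 2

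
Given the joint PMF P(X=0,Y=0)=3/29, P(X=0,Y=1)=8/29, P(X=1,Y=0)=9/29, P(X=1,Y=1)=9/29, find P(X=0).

P(X=0) = P(X=0,Y=0) + P(X=0,Y=1)
= 3/29 + 8/29
= 11/29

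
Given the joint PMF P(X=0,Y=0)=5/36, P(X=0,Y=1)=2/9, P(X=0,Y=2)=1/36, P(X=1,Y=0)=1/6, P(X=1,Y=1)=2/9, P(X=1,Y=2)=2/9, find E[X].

First find marginal of X:
P(X=0) = 7/18
P(X=1) = 11/18
E[X] = 0 × 7/18 + 1 × 11/18 = 11/18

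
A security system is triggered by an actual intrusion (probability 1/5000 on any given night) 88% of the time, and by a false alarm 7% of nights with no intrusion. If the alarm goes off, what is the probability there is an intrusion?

Let D = the rare event, + = positive/flagged.
P(D) = 1/5000
P(+|D) = 88/100 = 22/25
P(+|D') = 7/100
P(+) = P(+|D)P(D) + P(+|D')P(D')
     = \frac{22}{25} × \frac{1}{5000} + \frac{7}{100} × \frac{4999}{5000}
     = \frac{35081}{500000}
P(D|+) = P(+|D)P(D)/P(+) = \frac{88}{35081}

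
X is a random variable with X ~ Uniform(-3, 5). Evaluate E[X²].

Using the identity E[X²] = Var(X) + (E[X])²:
E[X] = 1
Var(X) = \frac{16}{3}
E[X²] = \frac{16}{3} + (1)²
= \frac{19}{3}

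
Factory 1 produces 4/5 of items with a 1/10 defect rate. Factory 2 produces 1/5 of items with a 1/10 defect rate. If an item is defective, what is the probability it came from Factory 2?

Using Bayes' theorem:
P(F1) = 4/5, P(D|F1) = 1/10
P(F2) = 1/5, P(D|F2) = 1/10
P(D) = P(D|F1)P(F1) + P(D|F2)P(F2)
     = \frac{1}{10}
P(F2|D) = P(D|F2)P(F2) / P(D)
= \frac{1}{5}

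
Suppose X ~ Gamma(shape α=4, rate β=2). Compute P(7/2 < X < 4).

P(7/2 < X < 4) = ∫_{7/2}^{4} f(x) dx
where f(x) = \frac{8 x^{3} e^{- 2 x}}{3}
= \frac{-379 + 269 e}{3 e^{8}}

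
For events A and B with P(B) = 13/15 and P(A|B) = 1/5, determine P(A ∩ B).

By definition, P(A|B) = P(A ∩ B) / P(B)
So P(A ∩ B) = P(A|B) × P(B)
= 1/5 × 13/15
= 13/75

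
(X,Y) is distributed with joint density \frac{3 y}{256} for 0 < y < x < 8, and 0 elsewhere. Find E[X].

f_X(x) = ∫_0^x \frac{3 y}{256} dy = \frac{3 x^{2}}{512}
E[X] = ∫_0^8 x × (\frac{3 x^{2}}{512}) dx = 6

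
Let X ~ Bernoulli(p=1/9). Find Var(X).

For X ~ Bernoulli(p=1/9):
Var(X) = \frac{8}{81}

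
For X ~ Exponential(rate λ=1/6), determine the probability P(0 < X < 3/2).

P(0 < X < 3/2) = ∫_{0}^{3/2} f(x) dx
where f(x) = \frac{e^{- \frac{x}{6}}}{6}
= 1 - e^{- \frac{1}{4}}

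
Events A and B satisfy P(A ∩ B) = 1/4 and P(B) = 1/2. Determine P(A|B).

P(A|B) = P(A ∩ B) / P(B)
= (1/4) / (1/2)
= 1/2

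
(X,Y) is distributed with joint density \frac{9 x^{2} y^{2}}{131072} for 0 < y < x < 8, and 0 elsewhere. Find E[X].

f_X(x) = ∫_0^x \frac{9 x^{2} y^{2}}{131072} dy = \frac{3 x^{5}}{131072}
E[X] = ∫_0^8 x × (\frac{3 x^{5}}{131072}) dx = \frac{48}{7}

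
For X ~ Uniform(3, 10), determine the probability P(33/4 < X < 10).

P(33/4 < X < 10) = ∫_{33/4}^{10} f(x) dx
where f(x) = \frac{1}{7}
= \frac{1}{4}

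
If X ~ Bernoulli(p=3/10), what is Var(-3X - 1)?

For X ~ Bernoulli(p=3/10):
Var(X) = \frac{21}{100}
Var(-3X - 1) = (-3)² × Var(X) = 9 × \frac{21}{100} = \frac{189}{100}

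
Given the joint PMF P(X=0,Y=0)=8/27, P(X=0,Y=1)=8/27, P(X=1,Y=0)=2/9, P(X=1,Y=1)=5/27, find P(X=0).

P(X=0) = P(X=0,Y=0) + P(X=0,Y=1)
= 8/27 + 8/27
= 16/27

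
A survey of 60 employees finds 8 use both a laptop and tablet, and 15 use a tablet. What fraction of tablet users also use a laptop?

P(A ∩ B) = 8/60 = 2/15
P(B) = 15/60 = 1/4
P(A|B) = P(A ∩ B) / P(B) = (2/15) / (1/4) = 8/15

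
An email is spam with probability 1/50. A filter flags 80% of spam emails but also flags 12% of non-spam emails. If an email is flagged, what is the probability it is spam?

Let D = the rare event, + = positive/flagged.
P(D) = 1/50
P(+|D) = 80/100 = 4/5
P(+|D') = 12/100 = 3/25
P(+) = P(+|D)P(D) + P(+|D')P(D')
     = \frac{4}{5} × \frac{1}{50} + \frac{3}{25} × \frac{49}{50}
     = \frac{167}{1250}
P(D|+) = P(+|D)P(D)/P(+) = \frac{20}{167}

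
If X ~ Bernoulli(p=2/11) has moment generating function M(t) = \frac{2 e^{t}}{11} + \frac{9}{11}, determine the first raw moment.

To find E[X], compute M^(1)(0):
M^(1)(t) = \frac{2 e^{t}}{11}
M^(1)(0) = \frac{2}{11}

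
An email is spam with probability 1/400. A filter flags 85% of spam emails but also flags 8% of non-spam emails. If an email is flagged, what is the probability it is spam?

Let D = the rare event, + = positive/flagged.
P(D) = 1/400
P(+|D) = 85/100 = 17/20
P(+|D') = 8/100 = 2/25
P(+) = P(+|D)P(D) + P(+|D')P(D')
     = \frac{17}{20} × \frac{1}{400} + \frac{2}{25} × \frac{399}{400}
     = \frac{3277}{40000}
P(D|+) = P(+|D)P(D)/P(+) = \frac{85}{3277}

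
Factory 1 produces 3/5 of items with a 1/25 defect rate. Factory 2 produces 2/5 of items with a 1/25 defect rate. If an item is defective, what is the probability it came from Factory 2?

Using Bayes' theorem:
P(F1) = 3/5, P(D|F1) = 1/25
P(F2) = 2/5, P(D|F2) = 1/25
P(D) = P(D|F1)P(F1) + P(D|F2)P(F2)
     = \frac{1}{25}
P(F2|D) = P(D|F2)P(F2) / P(D)
= \frac{2}{5}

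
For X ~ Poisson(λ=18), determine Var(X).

For X ~ Poisson(λ=18):
Var(X) = 18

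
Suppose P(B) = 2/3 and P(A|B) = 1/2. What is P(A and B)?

By definition, P(A|B) = P(A ∩ B) / P(B)
So P(A ∩ B) = P(A|B) × P(B)
= 1/2 × 2/3
= 1/3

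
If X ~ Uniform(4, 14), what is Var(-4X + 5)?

For X ~ Uniform(4, 14):
Var(X) = \frac{25}{3}
Var(-4X + 5) = (-4)² × Var(X) = 16 × \frac{25}{3} = \frac{400}{3}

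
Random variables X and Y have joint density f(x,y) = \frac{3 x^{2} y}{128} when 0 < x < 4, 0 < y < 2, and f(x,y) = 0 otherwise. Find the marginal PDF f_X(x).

f_X(x) = ∫_0^2 f(x,y) dy
= ∫_0^2 \frac{3 x^{2} y}{128} dy
= \frac{3 x^{2}}{64} for 0 < x < 4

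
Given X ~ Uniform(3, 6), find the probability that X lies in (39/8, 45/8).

P(39/8 < X < 45/8) = ∫_{39/8}^{45/8} f(x) dx
where f(x) = \frac{1}{3}
= \frac{1}{4}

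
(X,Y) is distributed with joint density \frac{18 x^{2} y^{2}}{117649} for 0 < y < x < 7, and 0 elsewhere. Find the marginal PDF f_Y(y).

f_Y(y) = ∫_y^7 \frac{18 x^{2} y^{2}}{117649} dx = \frac{6 y^{2} \left(343 - y^{3}\right)}{117649}
for 0 < y < 7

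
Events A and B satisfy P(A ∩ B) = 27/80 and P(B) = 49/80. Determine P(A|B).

P(A|B) = P(A ∩ B) / P(B)
= (27/80) / (49/80)
= 27/49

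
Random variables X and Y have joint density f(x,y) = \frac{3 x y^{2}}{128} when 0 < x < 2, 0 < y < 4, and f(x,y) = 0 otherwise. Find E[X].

f_X(x) = ∫_0^4 \frac{3 x y^{2}}{128} dy = \frac{x}{2}
E[X] = ∫_0^2 x × (\frac{x}{2}) dx = \frac{4}{3}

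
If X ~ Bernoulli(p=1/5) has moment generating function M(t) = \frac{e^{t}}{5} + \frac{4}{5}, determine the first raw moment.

To find E[X], compute M^(1)(0):
M^(1)(t) = \frac{e^{t}}{5}
M^(1)(0) = \frac{1}{5}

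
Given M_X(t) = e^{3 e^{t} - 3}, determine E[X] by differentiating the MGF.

To find E[X], compute M^(1)(0):
M^(1)(t) = 3 e^{t} e^{3 e^{t} - 3}
M^(1)(0) = 3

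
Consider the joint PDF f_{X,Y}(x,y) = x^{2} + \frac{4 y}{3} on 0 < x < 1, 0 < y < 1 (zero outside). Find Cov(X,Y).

E[XY] = ∫∫ xy × f(x,y) dx dy = \frac{25}{72}
E[X] = \frac{7}{12}
E[Y] = \frac{11}{18}
Cov(X,Y) = E[XY] - E[X]E[Y] = - \frac{1}{108}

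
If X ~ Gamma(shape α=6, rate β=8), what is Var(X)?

For X ~ Gamma(shape α=6, rate β=8):
Var(X) = \frac{3}{32}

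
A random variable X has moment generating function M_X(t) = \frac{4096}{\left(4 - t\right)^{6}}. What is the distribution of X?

The MGF M(t) = \frac{4096}{\left(4 - t\right)^{6}} is the standard form for the Gamma distribution.
Comparing with the known MGF formula identifies: Gamma(shape α=6, rate β=4)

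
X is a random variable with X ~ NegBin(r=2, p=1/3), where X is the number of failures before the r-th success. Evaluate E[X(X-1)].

E[X(X-1)] = E[X² - X] = E[X²] - E[X]
E[X] = 4
E[X²] = Var(X) + (E[X])² = 12 + (4)² = 28
E[X(X-1)] = 28 - 4 = 24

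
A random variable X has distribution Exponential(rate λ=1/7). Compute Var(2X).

For X ~ Exponential(rate λ=1/7):
Var(X) = 49
Var(2X) = (2)² × Var(X) = 4 × 49 = 196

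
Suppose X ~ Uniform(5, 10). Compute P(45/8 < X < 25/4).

P(45/8 < X < 25/4) = ∫_{45/8}^{25/4} f(x) dx
where f(x) = \frac{1}{5}
= \frac{1}{8}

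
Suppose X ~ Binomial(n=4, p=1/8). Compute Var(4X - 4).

For X ~ Binomial(n=4, p=1/8):
Var(X) = \frac{7}{16}
Var(4X - 4) = (4)² × Var(X) = 16 × \frac{7}{16} = 7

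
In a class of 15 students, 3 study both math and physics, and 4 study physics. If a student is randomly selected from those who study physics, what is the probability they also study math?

P(A ∩ B) = 3/15 = 1/5
P(B) = 4/15
P(A|B) = P(A ∩ B) / P(B) = (1/5) / (4/15) = 3/4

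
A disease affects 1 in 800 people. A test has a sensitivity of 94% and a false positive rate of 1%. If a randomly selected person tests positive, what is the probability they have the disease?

Let D = the rare event, + = positive/flagged.
P(D) = 1/800
P(+|D) = 94/100 = 47/50
P(+|D') = 1/100
P(+) = P(+|D)P(D) + P(+|D')P(D')
     = \frac{47}{50} × \frac{1}{800} + \frac{1}{100} × \frac{799}{800}
     = \frac{893}{80000}
P(D|+) = P(+|D)P(D)/P(+) = \frac{2}{19}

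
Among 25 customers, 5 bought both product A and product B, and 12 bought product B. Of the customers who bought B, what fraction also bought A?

P(A ∩ B) = 5/25 = 1/5
P(B) = 12/25
P(A|B) = P(A ∩ B) / P(B) = (1/5) / (12/25) = 5/12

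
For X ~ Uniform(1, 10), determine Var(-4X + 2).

For X ~ Uniform(1, 10):
Var(X) = \frac{27}{4}
Var(-4X + 2) = (-4)² × Var(X) = 16 × \frac{27}{4} = 108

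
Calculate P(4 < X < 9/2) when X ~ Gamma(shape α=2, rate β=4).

P(4 < X < 9/2) = ∫_{4}^{9/2} f(x) dx
where f(x) = 16 x e^{- 4 x}
= \frac{-19 + 17 e^{2}}{e^{18}}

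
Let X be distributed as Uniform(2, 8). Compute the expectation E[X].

For X ~ Uniform(2, 8), the expected value is:
E[X] = 5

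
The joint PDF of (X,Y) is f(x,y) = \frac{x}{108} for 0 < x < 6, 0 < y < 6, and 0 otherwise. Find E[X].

f_X(x) = ∫_0^6 \frac{x}{108} dy = \frac{x}{18}
E[X] = ∫_0^6 x × (\frac{x}{18}) dx = 4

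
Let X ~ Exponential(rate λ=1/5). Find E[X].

For X ~ Exponential(rate λ=1/5), the expected value is:
E[X] = 5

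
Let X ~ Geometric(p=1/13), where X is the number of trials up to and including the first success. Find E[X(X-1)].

E[X(X-1)] = E[X² - X] = E[X²] - E[X]
E[X] = 13
E[X²] = Var(X) + (E[X])² = 156 + (13)² = 325
E[X(X-1)] = 325 - 13 = 312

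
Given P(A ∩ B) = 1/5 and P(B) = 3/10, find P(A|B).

P(A|B) = P(A ∩ B) / P(B)
= (1/5) / (3/10)
= 2/3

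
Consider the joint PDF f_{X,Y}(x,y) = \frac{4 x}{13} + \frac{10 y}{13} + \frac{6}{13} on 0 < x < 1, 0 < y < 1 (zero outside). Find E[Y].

E[Y] = ∫_0^1 ∫_0^1 y × f(x,y) dx dy
= \frac{22}{39}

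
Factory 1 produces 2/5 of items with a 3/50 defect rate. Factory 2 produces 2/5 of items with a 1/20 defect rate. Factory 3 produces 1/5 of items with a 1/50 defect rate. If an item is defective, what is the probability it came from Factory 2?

Using Bayes' theorem:
P(F1) = 2/5, P(D|F1) = 3/50
P(F2) = 2/5, P(D|F2) = 1/20
P(F3) = 1/5, P(D|F3) = 1/50
P(D) = P(D|F1)P(F1) + P(D|F2)P(F2) + P(D|F3)P(F3)
     = \frac{6}{125}
P(F2|D) = P(D|F2)P(F2) / P(D)
= \frac{5}{12}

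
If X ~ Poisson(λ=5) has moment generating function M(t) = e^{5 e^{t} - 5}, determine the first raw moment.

To find E[X], compute M^(1)(0):
M^(1)(t) = 5 e^{t} e^{5 e^{t} - 5}
M^(1)(0) = 5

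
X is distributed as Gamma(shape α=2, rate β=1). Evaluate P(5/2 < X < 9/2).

P(5/2 < X < 9/2) = ∫_{5/2}^{9/2} f(x) dx
where f(x) = x e^{- x}
= \frac{-11 + 7 e^{2}}{2 e^{\frac{9}{2}}}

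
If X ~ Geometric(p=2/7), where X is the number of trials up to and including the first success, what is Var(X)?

For X ~ Geometric(p=2/7), where X is the number of trials up to and including the first success:
Var(X) = \frac{35}{4}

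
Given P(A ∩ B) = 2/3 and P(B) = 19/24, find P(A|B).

P(A|B) = P(A ∩ B) / P(B)
= (2/3) / (19/24)
= 16/19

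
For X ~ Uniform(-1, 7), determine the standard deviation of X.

For X ~ Uniform(-1, 7):
Var(X) = \frac{16}{3}
SD(X) = √(Var(X)) = √(\frac{16}{3}) = \frac{4 \sqrt{3}}{3}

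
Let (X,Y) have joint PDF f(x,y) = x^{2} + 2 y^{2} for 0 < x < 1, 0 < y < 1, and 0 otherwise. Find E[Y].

E[Y] = ∫_0^1 ∫_0^1 y × f(x,y) dx dy
= \frac{2}{3}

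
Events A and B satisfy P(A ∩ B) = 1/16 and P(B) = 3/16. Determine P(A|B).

P(A|B) = P(A ∩ B) / P(B)
= (1/16) / (3/16)
= 1/3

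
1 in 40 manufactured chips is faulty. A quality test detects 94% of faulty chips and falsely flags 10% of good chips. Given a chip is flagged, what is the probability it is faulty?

Let D = the rare event, + = positive/flagged.
P(D) = 1/40
P(+|D) = 94/100 = 47/50
P(+|D') = 10/100 = 1/10
P(+) = P(+|D)P(D) + P(+|D')P(D')
     = \frac{47}{50} × \frac{1}{40} + \frac{1}{10} × \frac{39}{40}
     = \frac{121}{1000}
P(D|+) = P(+|D)P(D)/P(+) = \frac{47}{242}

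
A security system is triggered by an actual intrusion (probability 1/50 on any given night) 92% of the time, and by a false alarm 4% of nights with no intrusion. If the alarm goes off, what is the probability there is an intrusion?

Let D = the rare event, + = positive/flagged.
P(D) = 1/50
P(+|D) = 92/100 = 23/25
P(+|D') = 4/100 = 1/25
P(+) = P(+|D)P(D) + P(+|D')P(D')
     = \frac{23}{25} × \frac{1}{50} + \frac{1}{25} × \frac{49}{50}
     = \frac{36}{625}
P(D|+) = P(+|D)P(D)/P(+) = \frac{23}{72}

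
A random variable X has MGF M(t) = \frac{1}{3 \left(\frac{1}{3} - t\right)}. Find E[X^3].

To find E[X^3], compute M^(3)(0):
M^(1)(t) = \frac{1}{3 \left(\frac{1}{3} - t\right)^{2}}
M^(2)(t) = \frac{2}{3 \left(\frac{1}{3} - t\right)^{3}}
M^(3)(t) = \frac{2}{\left(\frac{1}{3} - t\right)^{4}}
M^(3)(0) = 162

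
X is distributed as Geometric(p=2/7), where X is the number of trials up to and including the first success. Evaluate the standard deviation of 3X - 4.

For X ~ Geometric(p=2/7), where X is the number of trials up to and including the first success:
Var(X) = \frac{35}{4}
SD(X) = √(Var(X)) = √(\frac{35}{4}) = \frac{\sqrt{35}}{2}
SD(3X - 4) = |3| × SD(X) = 3 × \frac{\sqrt{35}}{2} = \frac{3 \sqrt{35}}{2}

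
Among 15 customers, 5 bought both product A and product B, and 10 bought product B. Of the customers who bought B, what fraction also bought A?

P(A ∩ B) = 5/15 = 1/3
P(B) = 10/15 = 2/3
P(A|B) = P(A ∩ B) / P(B) = (1/3) / (2/3) = 1/2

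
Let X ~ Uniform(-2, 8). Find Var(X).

For X ~ Uniform(-2, 8):
Var(X) = \frac{25}{3}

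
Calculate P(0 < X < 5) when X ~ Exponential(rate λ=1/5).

P(0 < X < 5) = ∫_{0}^{5} f(x) dx
where f(x) = \frac{e^{- \frac{x}{5}}}{5}
= 1 - e^{-1}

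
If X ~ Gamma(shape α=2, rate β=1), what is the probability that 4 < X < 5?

P(4 < X < 5) = ∫_{4}^{5} f(x) dx
where f(x) = x e^{- x}
= \frac{-6 + 5 e}{e^{5}}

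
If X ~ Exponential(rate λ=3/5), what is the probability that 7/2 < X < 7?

P(7/2 < X < 7) = ∫_{7/2}^{7} f(x) dx
where f(x) = \frac{3 e^{- \frac{3 x}{5}}}{5}
= - \frac{1}{e^{\frac{21}{5}}} + e^{- \frac{21}{10}}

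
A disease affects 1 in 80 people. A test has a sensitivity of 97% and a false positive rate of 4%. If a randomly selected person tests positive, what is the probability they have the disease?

Let D = the rare event, + = positive/flagged.
P(D) = 1/80
P(+|D) = 97/100
P(+|D') = 4/100 = 1/25
P(+) = P(+|D)P(D) + P(+|D')P(D')
     = \frac{97}{100} × \frac{1}{80} + \frac{1}{25} × \frac{79}{80}
     = \frac{413}{8000}
P(D|+) = P(+|D)P(D)/P(+) = \frac{97}{413}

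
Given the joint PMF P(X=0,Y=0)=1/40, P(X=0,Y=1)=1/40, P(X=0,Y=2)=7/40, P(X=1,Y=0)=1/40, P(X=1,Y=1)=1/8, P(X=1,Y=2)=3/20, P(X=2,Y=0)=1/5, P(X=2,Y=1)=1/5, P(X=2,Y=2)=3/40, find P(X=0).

P(X=0) = P(X=0,Y=0) + P(X=0,Y=1) + P(X=0,Y=2)
= 1/40 + 1/40 + 7/40
= 9/40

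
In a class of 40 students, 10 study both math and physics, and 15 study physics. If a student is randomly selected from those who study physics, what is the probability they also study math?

P(A ∩ B) = 10/40 = 1/4
P(B) = 15/40 = 3/8
P(A|B) = P(A ∩ B) / P(B) = (1/4) / (3/8) = 2/3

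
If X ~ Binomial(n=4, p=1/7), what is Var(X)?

For X ~ Binomial(n=4, p=1/7):
Var(X) = \frac{24}{49}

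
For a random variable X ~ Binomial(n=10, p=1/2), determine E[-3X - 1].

For X ~ Binomial(n=10, p=1/2):
E[X] = 5
E[-3X - 1] = -3 × E[X] - 1 = -16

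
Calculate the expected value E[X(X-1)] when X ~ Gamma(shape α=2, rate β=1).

E[X(X-1)] = E[X² - X] = E[X²] - E[X]
E[X] = 2
E[X²] = Var(X) + (E[X])² = 2 + (2)² = 6
E[X(X-1)] = 6 - 2 = 4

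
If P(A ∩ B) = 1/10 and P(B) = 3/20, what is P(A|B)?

P(A|B) = P(A ∩ B) / P(B)
= (1/10) / (3/20)
= 2/3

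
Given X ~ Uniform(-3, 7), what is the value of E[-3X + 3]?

For X ~ Uniform(-3, 7):
E[X] = 2
E[-3X + 3] = -3 × E[X] + 3 = -3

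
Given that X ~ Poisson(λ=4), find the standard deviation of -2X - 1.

For X ~ Poisson(λ=4):
Var(X) = 4
SD(X) = √(Var(X)) = √(4) = 2
SD(-2X - 1) = |-2| × SD(X) = 2 × 2 = 4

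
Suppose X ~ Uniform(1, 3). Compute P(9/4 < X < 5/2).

P(9/4 < X < 5/2) = ∫_{9/4}^{5/2} f(x) dx
where f(x) = \frac{1}{2}
= \frac{1}{8}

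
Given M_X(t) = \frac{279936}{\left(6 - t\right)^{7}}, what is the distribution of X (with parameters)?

The MGF M(t) = \frac{279936}{\left(6 - t\right)^{7}} is the standard form for the Gamma distribution.
Comparing with the known MGF formula identifies: Gamma(shape α=7, rate β=6)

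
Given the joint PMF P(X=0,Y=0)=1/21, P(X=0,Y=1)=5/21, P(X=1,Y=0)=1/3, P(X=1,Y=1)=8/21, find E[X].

First find marginal of X:
P(X=0) = 2/7
P(X=1) = 5/7
E[X] = 0 × 2/7 + 1 × 5/7 = 5/7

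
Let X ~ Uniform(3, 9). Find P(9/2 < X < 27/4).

P(9/2 < X < 27/4) = ∫_{9/2}^{27/4} f(x) dx
where f(x) = \frac{1}{6}
= \frac{3}{8}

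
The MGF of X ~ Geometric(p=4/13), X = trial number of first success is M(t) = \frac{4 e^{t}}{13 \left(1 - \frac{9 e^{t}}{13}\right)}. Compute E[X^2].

To find E[X^2], compute M^(2)(0):
M^(1)(t) = \frac{4 e^{t}}{13 \left(1 - \frac{9 e^{t}}{13}\right)} + \frac{36 e^{2 t}}{169 \left(1 - \frac{9 e^{t}}{13}\right)^{2}}
M^(2)(t) = \frac{4 e^{t}}{13 \left(1 - \frac{9 e^{t}}{13}\right)} + \frac{108 e^{2 t}}{169 \left(1 - \frac{9 e^{t}}{13}\right)^{2}} + \frac{648 e^{3 t}}{2197 \left(1 - \frac{9 e^{t}}{13}\right)^{3}}
M^(2)(0) = \frac{143}{8}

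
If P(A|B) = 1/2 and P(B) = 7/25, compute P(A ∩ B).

By definition, P(A|B) = P(A ∩ B) / P(B)
So P(A ∩ B) = P(A|B) × P(B)
= 1/2 × 7/25
= 7/50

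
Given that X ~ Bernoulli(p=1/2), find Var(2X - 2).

For X ~ Bernoulli(p=1/2):
Var(X) = \frac{1}{4}
Var(2X - 2) = (2)² × Var(X) = 4 × \frac{1}{4} = 1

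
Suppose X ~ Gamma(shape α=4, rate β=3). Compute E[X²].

Using the identity E[X²] = Var(X) + (E[X])²:
E[X] = \frac{4}{3}
Var(X) = \frac{4}{9}
E[X²] = \frac{4}{9} + (\frac{4}{3})²
= \frac{20}{9}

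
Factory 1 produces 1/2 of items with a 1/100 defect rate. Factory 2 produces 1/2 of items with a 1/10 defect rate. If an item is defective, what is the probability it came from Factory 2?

Using Bayes' theorem:
P(F1) = 1/2, P(D|F1) = 1/100
P(F2) = 1/2, P(D|F2) = 1/10
P(D) = P(D|F1)P(F1) + P(D|F2)P(F2)
     = \frac{11}{200}
P(F2|D) = P(D|F2)P(F2) / P(D)
= \frac{10}{11}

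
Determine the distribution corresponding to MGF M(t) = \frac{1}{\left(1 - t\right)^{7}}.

The MGF M(t) = \frac{1}{\left(1 - t\right)^{7}} is the standard form for the Gamma distribution.
Comparing with the known MGF formula identifies: Gamma(shape α=7, rate β=1)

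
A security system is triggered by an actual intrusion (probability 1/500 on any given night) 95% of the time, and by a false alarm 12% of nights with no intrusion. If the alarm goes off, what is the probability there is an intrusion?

Let D = the rare event, + = positive/flagged.
P(D) = 1/500
P(+|D) = 95/100 = 19/20
P(+|D') = 12/100 = 3/25
P(+) = P(+|D)P(D) + P(+|D')P(D')
     = \frac{19}{20} × \frac{1}{500} + \frac{3}{25} × \frac{499}{500}
     = \frac{6083}{50000}
P(D|+) = P(+|D)P(D)/P(+) = \frac{95}{6083}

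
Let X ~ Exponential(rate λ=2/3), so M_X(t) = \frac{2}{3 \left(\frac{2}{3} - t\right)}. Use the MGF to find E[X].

To find E[X], compute M^(1)(0):
M^(1)(t) = \frac{2}{3 \left(\frac{2}{3} - t\right)^{2}}
M^(1)(0) = \frac{3}{2}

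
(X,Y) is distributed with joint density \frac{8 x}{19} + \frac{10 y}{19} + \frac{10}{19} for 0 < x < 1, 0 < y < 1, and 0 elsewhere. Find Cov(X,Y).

E[XY] = ∫∫ xy × f(x,y) dx dy = \frac{11}{38}
E[X] = \frac{61}{114}
E[Y] = \frac{31}{57}
Cov(X,Y) = E[XY] - E[X]E[Y] = - \frac{5}{3249}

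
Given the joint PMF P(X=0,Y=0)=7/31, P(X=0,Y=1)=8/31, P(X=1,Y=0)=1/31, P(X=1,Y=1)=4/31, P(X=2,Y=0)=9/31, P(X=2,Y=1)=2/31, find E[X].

First find marginal of X:
P(X=0) = 15/31
P(X=1) = 5/31
P(X=2) = 11/31
E[X] = 0 × 15/31 + 1 × 5/31 + 2 × 11/31 = 27/31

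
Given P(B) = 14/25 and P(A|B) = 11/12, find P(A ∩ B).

By definition, P(A|B) = P(A ∩ B) / P(B)
So P(A ∩ B) = P(A|B) × P(B)
= 11/12 × 14/25
= 77/150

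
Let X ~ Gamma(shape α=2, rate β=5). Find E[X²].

Using the identity E[X²] = Var(X) + (E[X])²:
E[X] = \frac{2}{5}
Var(X) = \frac{2}{25}
E[X²] = \frac{2}{25} + (\frac{2}{5})²
= \frac{6}{25}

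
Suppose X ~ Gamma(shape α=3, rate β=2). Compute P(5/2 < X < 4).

P(5/2 < X < 4) = ∫_{5/2}^{4} f(x) dx
where f(x) = 4 x^{2} e^{- 2 x}
= \frac{-82 + 37 e^{3}}{2 e^{8}}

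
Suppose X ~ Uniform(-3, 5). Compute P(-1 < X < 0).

P(-1 < X < 0) = ∫_{-1}^{0} f(x) dx
where f(x) = \frac{1}{8}
= \frac{1}{8}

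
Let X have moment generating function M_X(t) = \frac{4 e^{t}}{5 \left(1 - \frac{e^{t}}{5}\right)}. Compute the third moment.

To find E[X^3], compute M^(3)(0):
M^(1)(t) = \frac{4 e^{t}}{5 \left(1 - \frac{e^{t}}{5}\right)} + \frac{4 e^{2 t}}{25 \left(1 - \frac{e^{t}}{5}\right)^{2}}
M^(2)(t) = \frac{4 e^{t}}{5 \left(1 - \frac{e^{t}}{5}\right)} + \frac{12 e^{2 t}}{25 \left(1 - \frac{e^{t}}{5}\right)^{2}} + \frac{8 e^{3 t}}{125 \left(1 - \frac{e^{t}}{5}\right)^{3}}
M^(3)(t) = \frac{4 e^{t}}{5 \left(1 - \frac{e^{t}}{5}\right)} + \frac{28 e^{2 t}}{25 \left(1 - \frac{e^{t}}{5}\right)^{2}} + \frac{48 e^{3 t}}{125 \left(1 - \frac{e^{t}}{5}\right)^{3}} + \frac{24 e^{4 t}}{625 \left(1 - \frac{e^{t}}{5}\right)^{4}}
M^(3)(0) = \frac{115}{32}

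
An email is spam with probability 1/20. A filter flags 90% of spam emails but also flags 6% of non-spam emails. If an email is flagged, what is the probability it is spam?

Let D = the rare event, + = positive/flagged.
P(D) = 1/20
P(+|D) = 90/100 = 9/10
P(+|D') = 6/100 = 3/50
P(+) = P(+|D)P(D) + P(+|D')P(D')
     = \frac{9}{10} × \frac{1}{20} + \frac{3}{50} × \frac{19}{20}
     = \frac{51}{500}
P(D|+) = P(+|D)P(D)/P(+) = \frac{15}{34}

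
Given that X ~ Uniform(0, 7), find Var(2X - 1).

For X ~ Uniform(0, 7):
Var(X) = \frac{49}{12}
Var(2X - 1) = (2)² × Var(X) = 4 × \frac{49}{12} = \frac{49}{3}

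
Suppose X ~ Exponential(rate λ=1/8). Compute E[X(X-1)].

E[X(X-1)] = E[X² - X] = E[X²] - E[X]
E[X] = 8
E[X²] = Var(X) + (E[X])² = 64 + (8)² = 128
E[X(X-1)] = 128 - 8 = 120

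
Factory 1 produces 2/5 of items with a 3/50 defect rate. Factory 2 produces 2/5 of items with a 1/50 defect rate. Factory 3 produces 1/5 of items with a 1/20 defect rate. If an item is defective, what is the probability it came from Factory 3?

Using Bayes' theorem:
P(F1) = 2/5, P(D|F1) = 3/50
P(F2) = 2/5, P(D|F2) = 1/50
P(F3) = 1/5, P(D|F3) = 1/20
P(D) = P(D|F1)P(F1) + P(D|F2)P(F2) + P(D|F3)P(F3)
     = \frac{21}{500}
P(F3|D) = P(D|F3)P(F3) / P(D)
= \frac{5}{21}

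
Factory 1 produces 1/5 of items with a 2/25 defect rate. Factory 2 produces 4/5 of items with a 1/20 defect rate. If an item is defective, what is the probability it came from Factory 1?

Using Bayes' theorem:
P(F1) = 1/5, P(D|F1) = 2/25
P(F2) = 4/5, P(D|F2) = 1/20
P(D) = P(D|F1)P(F1) + P(D|F2)P(F2)
     = \frac{7}{125}
P(F1|D) = P(D|F1)P(F1) / P(D)
= \frac{2}{7}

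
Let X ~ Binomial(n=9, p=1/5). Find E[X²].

Using the identity E[X²] = Var(X) + (E[X])²:
E[X] = \frac{9}{5}
Var(X) = \frac{36}{25}
E[X²] = \frac{36}{25} + (\frac{9}{5})²
= \frac{117}{25}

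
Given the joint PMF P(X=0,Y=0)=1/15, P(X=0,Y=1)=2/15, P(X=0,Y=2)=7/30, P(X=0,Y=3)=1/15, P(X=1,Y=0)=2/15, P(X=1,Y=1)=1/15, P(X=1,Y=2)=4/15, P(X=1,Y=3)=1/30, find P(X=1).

P(X=1) = P(X=1,Y=0) + P(X=1,Y=1) + P(X=1,Y=2) + P(X=1,Y=3)
= 2/15 + 1/15 + 4/15 + 1/30
= 1/2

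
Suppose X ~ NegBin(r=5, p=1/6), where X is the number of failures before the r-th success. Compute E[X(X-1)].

E[X(X-1)] = E[X² - X] = E[X²] - E[X]
E[X] = 25
E[X²] = Var(X) + (E[X])² = 150 + (25)² = 775
E[X(X-1)] = 775 - 25 = 750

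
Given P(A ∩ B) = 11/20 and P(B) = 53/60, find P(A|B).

P(A|B) = P(A ∩ B) / P(B)
= (11/20) / (53/60)
= 33/53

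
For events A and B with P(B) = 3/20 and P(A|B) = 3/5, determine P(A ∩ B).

By definition, P(A|B) = P(A ∩ B) / P(B)
So P(A ∩ B) = P(A|B) × P(B)
= 3/5 × 3/20
= 9/100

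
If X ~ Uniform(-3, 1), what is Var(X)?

For X ~ Uniform(-3, 1):
Var(X) = \frac{4}{3}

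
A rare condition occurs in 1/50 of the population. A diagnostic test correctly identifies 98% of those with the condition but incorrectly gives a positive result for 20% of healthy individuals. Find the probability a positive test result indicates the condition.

Let D = the rare event, + = positive/flagged.
P(D) = 1/50
P(+|D) = 98/100 = 49/50
P(+|D') = 20/100 = 1/5
P(+) = P(+|D)P(D) + P(+|D')P(D')
     = \frac{49}{50} × \frac{1}{50} + \frac{1}{5} × \frac{49}{50}
     = \frac{539}{2500}
P(D|+) = P(+|D)P(D)/P(+) = \frac{1}{11}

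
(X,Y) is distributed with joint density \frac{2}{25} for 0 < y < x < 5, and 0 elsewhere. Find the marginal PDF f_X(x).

f_X(x) = ∫_0^x \frac{2}{25} dy = \frac{2 x}{25}
for 0 < x < 5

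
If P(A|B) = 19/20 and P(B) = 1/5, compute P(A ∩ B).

By definition, P(A|B) = P(A ∩ B) / P(B)
So P(A ∩ B) = P(A|B) × P(B)
= 19/20 × 1/5
= 19/100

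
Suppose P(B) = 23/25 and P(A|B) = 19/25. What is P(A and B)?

By definition, P(A|B) = P(A ∩ B) / P(B)
So P(A ∩ B) = P(A|B) × P(B)
= 19/25 × 23/25
= 437/625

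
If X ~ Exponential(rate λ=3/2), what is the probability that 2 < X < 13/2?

P(2 < X < 13/2) = ∫_{2}^{13/2} f(x) dx
where f(x) = \frac{3 e^{- \frac{3 x}{2}}}{2}
= - \frac{1}{e^{\frac{39}{4}}} + e^{-3}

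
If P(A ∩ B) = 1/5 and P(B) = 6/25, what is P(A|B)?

P(A|B) = P(A ∩ B) / P(B)
= (1/5) / (6/25)
= 5/6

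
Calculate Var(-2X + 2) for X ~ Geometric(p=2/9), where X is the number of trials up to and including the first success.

For X ~ Geometric(p=2/9), where X is the number of trials up to and including the first success:
Var(X) = \frac{63}{4}
Var(-2X + 2) = (-2)² × Var(X) = 4 × \frac{63}{4} = 63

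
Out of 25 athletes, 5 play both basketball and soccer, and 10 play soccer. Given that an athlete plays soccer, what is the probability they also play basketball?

P(A ∩ B) = 5/25 = 1/5
P(B) = 10/25 = 2/5
P(A|B) = P(A ∩ B) / P(B) = (1/5) / (2/5) = 1/2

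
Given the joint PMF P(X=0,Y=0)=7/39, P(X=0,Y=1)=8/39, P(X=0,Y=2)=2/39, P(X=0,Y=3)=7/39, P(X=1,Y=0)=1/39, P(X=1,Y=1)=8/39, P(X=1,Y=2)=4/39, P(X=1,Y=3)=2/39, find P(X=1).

P(X=1) = P(X=1,Y=0) + P(X=1,Y=1) + P(X=1,Y=2) + P(X=1,Y=3)
= 1/39 + 8/39 + 4/39 + 2/39
= 5/13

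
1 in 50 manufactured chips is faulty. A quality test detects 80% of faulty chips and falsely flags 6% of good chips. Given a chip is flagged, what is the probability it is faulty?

Let D = the rare event, + = positive/flagged.
P(D) = 1/50
P(+|D) = 80/100 = 4/5
P(+|D') = 6/100 = 3/50
P(+) = P(+|D)P(D) + P(+|D')P(D')
     = \frac{4}{5} × \frac{1}{50} + \frac{3}{50} × \frac{49}{50}
     = \frac{187}{2500}
P(D|+) = P(+|D)P(D)/P(+) = \frac{40}{187}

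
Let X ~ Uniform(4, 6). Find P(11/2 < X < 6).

P(11/2 < X < 6) = ∫_{11/2}^{6} f(x) dx
where f(x) = \frac{1}{2}
= \frac{1}{4}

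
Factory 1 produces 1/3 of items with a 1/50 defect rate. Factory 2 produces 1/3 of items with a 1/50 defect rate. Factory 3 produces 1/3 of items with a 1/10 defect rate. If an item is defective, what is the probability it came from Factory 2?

Using Bayes' theorem:
P(F1) = 1/3, P(D|F1) = 1/50
P(F2) = 1/3, P(D|F2) = 1/50
P(F3) = 1/3, P(D|F3) = 1/10
P(D) = P(D|F1)P(F1) + P(D|F2)P(F2) + P(D|F3)P(F3)
     = \frac{7}{150}
P(F2|D) = P(D|F2)P(F2) / P(D)
= \frac{1}{7}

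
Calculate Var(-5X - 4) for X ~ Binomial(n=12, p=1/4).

For X ~ Binomial(n=12, p=1/4):
Var(X) = \frac{9}{4}
Var(-5X - 4) = (-5)² × Var(X) = 25 × \frac{9}{4} = \frac{225}{4}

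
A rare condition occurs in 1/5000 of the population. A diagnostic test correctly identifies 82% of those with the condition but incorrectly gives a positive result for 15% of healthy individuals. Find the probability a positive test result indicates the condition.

Let D = the rare event, + = positive/flagged.
P(D) = 1/5000
P(+|D) = 82/100 = 41/50
P(+|D') = 15/100 = 3/20
P(+) = P(+|D)P(D) + P(+|D')P(D')
     = \frac{41}{50} × \frac{1}{5000} + \frac{3}{20} × \frac{4999}{5000}
     = \frac{75067}{500000}
P(D|+) = P(+|D)P(D)/P(+) = \frac{82}{75067}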